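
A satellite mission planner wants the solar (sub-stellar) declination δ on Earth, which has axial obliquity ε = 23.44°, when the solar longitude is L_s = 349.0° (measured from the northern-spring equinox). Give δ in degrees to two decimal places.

δ = -4.35°

sin δ = sin ε · sin L_s = sin 23.44° × sin 349.0° = -0.075902.
δ = arcsin(-0.075902) = -4.35°.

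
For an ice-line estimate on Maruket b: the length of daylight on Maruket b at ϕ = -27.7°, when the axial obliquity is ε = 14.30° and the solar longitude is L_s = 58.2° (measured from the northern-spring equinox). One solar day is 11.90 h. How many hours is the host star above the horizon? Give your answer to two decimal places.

5.52 h

Solar declination: sin δ = sin ε · sin L_s = sin 14.30° × sin 58.2° = 0.20992, so δ = +12.118°.
cos h₀ = −tan ϕ · tan δ = −tan(-27.7°) × tan(+12.118°) = 0.1127, so h₀ = 1.4578 rad = 83.53°.
Daylight = 2h₀/(2π) × 11.90 h = (1.4578/π) × 11.90 = 5.52 h.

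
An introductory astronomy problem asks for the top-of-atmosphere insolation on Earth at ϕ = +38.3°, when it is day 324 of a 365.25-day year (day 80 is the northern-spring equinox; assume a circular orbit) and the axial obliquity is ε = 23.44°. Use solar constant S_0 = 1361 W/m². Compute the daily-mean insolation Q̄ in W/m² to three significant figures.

Q̄ ≈ 187 W/m²

Solar longitude: L_s = 360° × (324 − 80)/365.25 = 240.493°.
sin δ = sin 23.44° × sin 240.493° = -0.34619, so δ = -20.255°.
cos h₀ = −tan(+38.3°) tan(-20.255°) = 0.2914, h₀ = 1.2751 rad.
Bracket: h₀ sin ϕ sin δ + cos ϕ cos δ sin h₀ = 1.2751×0.61978×-0.34619 + 0.78478×0.93816×0.95659 = -0.273588 + 0.704289 = 0.430701.
Q̄ = (S_0/π) × [bracket] = (1361/π) × 0.430701 = 186.6 W/m².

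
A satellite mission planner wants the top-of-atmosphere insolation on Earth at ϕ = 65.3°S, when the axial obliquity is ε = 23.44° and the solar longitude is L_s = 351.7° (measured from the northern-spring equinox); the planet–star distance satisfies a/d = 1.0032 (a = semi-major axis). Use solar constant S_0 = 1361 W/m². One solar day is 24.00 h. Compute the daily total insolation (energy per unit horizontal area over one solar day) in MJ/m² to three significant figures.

Solar declination: sin δ = sin ε · sin L_s = sin 23.44° × sin 351.7° = -0.05742, so δ = -3.292°.
cos h₀ = −tan(-65.3°) tan(-3.292°) = -0.1251, h₀ = 1.6962 rad.
Bracket: h₀ sin ϕ sin δ + cos ϕ cos δ sin h₀ = 1.6962×-0.90851×-0.05742 + 0.41787×0.99835×0.99215 = 0.088485 + 0.413906 = 0.502391.
Inverse-square distance factor (a/d)² = 1.0032² = 1.006410.
Q̄ = (S_0/π) × 1.006410 × [bracket] = (1361/π) × 1.006410 × 0.502391 = 219.04 W/m².
Daily total = Q̄ × 24.00 h × 3600 s/h = 219.04 × 24.00 × 3600 / 10⁶ = 18.93 MJ/m².

18.9 MJ/m²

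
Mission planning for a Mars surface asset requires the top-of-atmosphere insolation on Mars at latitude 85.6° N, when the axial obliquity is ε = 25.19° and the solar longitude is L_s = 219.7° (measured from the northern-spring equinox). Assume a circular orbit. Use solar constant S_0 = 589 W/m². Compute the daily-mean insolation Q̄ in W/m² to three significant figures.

Q̄ ≈ 0.00 W/m²

Solar declination: sin δ = sin ε · sin L_s = sin 25.19° × sin 219.7° = -0.27187, so δ = -15.776°.
cos h₀ = −tan(+85.6°) tan(-15.776°) = 3.6716 ≥ 1 ⇒ polar night, h₀ = 0 and Q̄ = 0.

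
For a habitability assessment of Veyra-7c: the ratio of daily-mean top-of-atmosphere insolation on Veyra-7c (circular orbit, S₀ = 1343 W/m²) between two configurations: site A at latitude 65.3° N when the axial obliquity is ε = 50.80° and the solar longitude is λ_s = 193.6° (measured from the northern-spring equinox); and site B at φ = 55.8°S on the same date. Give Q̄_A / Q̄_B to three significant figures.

Q̄_A / Q̄_B ≈ 0.228

— Configuration A (φ=+65.3°):
Solar declination: sin δ = sin ε · sin λ_s = sin 50.80° × sin 193.6° = -0.18222, so δ = -10.499°.
cos H₀ = −tan(+65.3°) tan(-10.499°) = 0.4029, H₀ = 1.1561 rad.
Bracket: H₀ sin φ sin δ + cos φ cos δ sin H₀ = 1.1561×0.90851×-0.18222 + 0.41787×0.98326×0.91523 = -0.191391 + 0.376045 = 0.184654.
Q̄ = (S₀/π) × [bracket] = (1343/π) × 0.184654 = 78.938 W/m².
— Configuration B (φ=-55.8°):
cos H₀ = −tan(-55.8°) tan(-10.499°) = -0.2727, H₀ = 1.8470 rad.
Bracket: H₀ sin φ sin δ + cos φ cos δ sin H₀ = 1.8470×-0.82708×-0.18222 + 0.56208×0.98326×0.96210 = 0.278362 + 0.531725 = 0.810087.
Q̄ = (S₀/π) × [bracket] = (1343/π) × 0.810087 = 346.30 W/m².
Ratio Q̄_A / Q̄_B = 78.938 / 346.30 = 0.2279.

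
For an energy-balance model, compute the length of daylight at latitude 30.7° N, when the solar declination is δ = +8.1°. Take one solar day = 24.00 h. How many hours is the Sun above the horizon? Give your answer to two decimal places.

12.65 h

cos h₀ = −tan ϕ · tan δ = −tan(+30.7°) × tan(+8.100°) = -0.0845, so h₀ = 1.6554 rad = 94.85°.
Daylight = 2h₀/(2π) × 24.00 h = (1.6554/π) × 24.00 = 12.65 h.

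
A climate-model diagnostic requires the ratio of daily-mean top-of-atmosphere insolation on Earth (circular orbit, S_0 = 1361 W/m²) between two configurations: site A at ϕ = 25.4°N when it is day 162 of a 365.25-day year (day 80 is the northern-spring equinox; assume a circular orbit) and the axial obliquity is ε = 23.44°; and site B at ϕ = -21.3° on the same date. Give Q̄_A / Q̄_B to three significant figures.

— Configuration A (ϕ=+25.4°):
Solar longitude: L_s = 360° × (162 − 80)/365.25 = 80.821°.
sin δ = sin 23.44° × sin 80.821° = 0.39270, so δ = +23.122°.
cos h₀ = −tan(+25.4°) tan(+23.122°) = -0.2028, h₀ = 1.7750 rad.
Bracket: h₀ sin ϕ sin δ + cos ϕ cos δ sin h₀ = 1.7750×0.42894×0.39270 + 0.90334×0.91967×0.97923 = 0.298989 + 0.813520 = 1.112509.
Q̄ = (S_0/π) × [bracket] = (1361/π) × 1.112509 = 481.96 W/m².
— Configuration B (ϕ=-21.3°):
cos h₀ = −tan(-21.3°) tan(+23.122°) = 0.1665, h₀ = 1.4035 rad.
Bracket: h₀ sin ϕ sin δ + cos ϕ cos δ sin h₀ = 1.4035×-0.36325×0.39270 + 0.93169×0.91967×0.98605 = -0.200207 + 0.844894 = 0.644687.
Q̄ = (S_0/π) × [bracket] = (1361/π) × 0.644687 = 279.29 W/m².
Ratio Q̄_A / Q̄_B = 481.96 / 279.29 = 1.726.

Q̄_A / Q̄_B ≈ 1.73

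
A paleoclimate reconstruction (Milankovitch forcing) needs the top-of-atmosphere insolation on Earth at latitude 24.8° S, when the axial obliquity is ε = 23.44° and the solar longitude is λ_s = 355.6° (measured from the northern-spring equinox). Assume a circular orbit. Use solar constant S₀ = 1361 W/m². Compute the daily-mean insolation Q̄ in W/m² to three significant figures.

Solar declination: sin δ = sin ε · sin λ_s = sin 23.44° × sin 355.6° = -0.03052, so δ = -1.749°.
cos H₀ = −tan(-24.8°) tan(-1.749°) = -0.0141, H₀ = 1.5849 rad.
Bracket: H₀ sin φ sin δ + cos φ cos δ sin H₀ = 1.5849×-0.41945×-0.03052 + 0.90778×0.99953×0.99990 = 0.020289 + 0.907263 = 0.927552.
Q̄ = (S₀/π) × [bracket] = (1361/π) × 0.927552 = 401.8 W/m².

Q̄ ≈ 402 W/m²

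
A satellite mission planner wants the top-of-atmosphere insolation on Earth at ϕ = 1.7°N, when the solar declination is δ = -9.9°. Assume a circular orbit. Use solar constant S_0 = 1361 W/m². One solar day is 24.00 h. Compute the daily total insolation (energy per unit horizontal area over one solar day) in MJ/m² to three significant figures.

cos h₀ = −tan(+1.7°) tan(-9.900°) = 0.0052, h₀ = 1.5656 rad.
Bracket: h₀ sin ϕ sin δ + cos ϕ cos δ sin h₀ = 1.5656×0.02967×-0.17193 + 0.99956×0.98511×0.99999 = -0.007986 + 0.984667 = 0.976681.
Q̄ = (S_0/π) × [bracket] = (1361/π) × 0.976681 = 423.12 W/m².
Daily total = Q̄ × 24.00 h × 3600 s/h = 423.12 × 24.00 × 3600 / 10⁶ = 36.56 MJ/m².

36.6 MJ/m²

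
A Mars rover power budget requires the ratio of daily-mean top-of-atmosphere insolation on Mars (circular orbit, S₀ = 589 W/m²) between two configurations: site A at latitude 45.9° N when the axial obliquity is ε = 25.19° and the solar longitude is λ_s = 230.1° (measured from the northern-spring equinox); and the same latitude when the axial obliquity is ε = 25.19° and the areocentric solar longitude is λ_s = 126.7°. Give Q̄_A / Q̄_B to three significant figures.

— Configuration A (φ=+45.9°):
Solar declination: sin δ = sin ε · sin λ_s = sin 25.19° × sin 230.1° = -0.32652, so δ = -19.058°.
cos H₀ = −tan(+45.9°) tan(-19.058°) = 0.3565, H₀ = 1.2063 rad.
Bracket: H₀ sin φ sin δ + cos φ cos δ sin H₀ = 1.2063×0.71813×-0.32652 + 0.69591×0.94519×0.93430 = -0.282858 + 0.614552 = 0.331694.
Q̄ = (S₀/π) × [bracket] = (589/π) × 0.331694 = 62.187 W/m².
— Configuration B (φ=+45.9°):
sin δ = sin 25.19° × sin 126.7° = 0.34125, so δ = +19.953°.
cos H₀ = −tan(+45.9°) tan(+19.953°) = -0.3746, H₀ = 1.9548 rad.
Bracket: H₀ sin φ sin δ + cos φ cos δ sin H₀ = 1.9548×0.71813×0.34125 + 0.69591×0.93997×0.92717 = 0.479047 + 0.606494 = 1.085541.
Q̄ = (S₀/π) × [bracket] = (589/π) × 1.085541 = 203.52 W/m².
Ratio Q̄_A / Q̄_B = 62.187 / 203.52 = 0.3056.

Q̄_A / Q̄_B ≈ 0.306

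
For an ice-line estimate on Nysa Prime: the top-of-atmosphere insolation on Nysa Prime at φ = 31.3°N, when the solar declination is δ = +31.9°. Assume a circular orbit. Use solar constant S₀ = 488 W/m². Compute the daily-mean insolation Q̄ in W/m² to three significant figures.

cos H₀ = −tan(+31.3°) tan(+31.900°) = -0.3785, H₀ = 1.9589 rad.
Bracket: H₀ sin φ sin δ + cos φ cos δ sin H₀ = 1.9589×0.51952×0.52844 + 0.85446×0.84897×0.92562 = 0.537787 + 0.671455 = 1.209242.
Q̄ = (S₀/π) × [bracket] = (488/π) × 1.209242 = 187.8 W/m².

Q̄ ≈ 188 W/m²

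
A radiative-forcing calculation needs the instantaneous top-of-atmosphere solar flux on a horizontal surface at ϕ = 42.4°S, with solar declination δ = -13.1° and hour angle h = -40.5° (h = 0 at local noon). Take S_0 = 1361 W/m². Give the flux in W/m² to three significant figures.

cos θ_z = sin ϕ sin δ + cos ϕ cos δ cos h = 0.152832 + 0.546913 = 0.699745.
Flux = S_0 · cos θ_z = 1361 × 0.699745 = 952.4 W/m².

952 W/m²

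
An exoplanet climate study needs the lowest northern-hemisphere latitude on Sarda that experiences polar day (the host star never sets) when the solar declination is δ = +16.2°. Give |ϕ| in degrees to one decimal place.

Polar day requires cos h₀ = −tan ϕ tan δ ≤ −1, i.e. tan ϕ tan δ ≥ 1.
The boundary is |tan ϕ| · |tan δ| = 1, so |ϕ| = 90° − |δ| = 90° − 16.2° = 73.8° in the northern hemisphere.

|ϕ| = 73.8°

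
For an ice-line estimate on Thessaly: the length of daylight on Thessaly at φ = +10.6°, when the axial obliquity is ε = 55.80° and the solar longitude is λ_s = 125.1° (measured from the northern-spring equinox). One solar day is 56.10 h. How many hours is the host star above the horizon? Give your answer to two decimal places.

Solar declination: sin δ = sin ε · sin λ_s = sin 55.80° × sin 125.1° = 0.67668, so δ = +42.584°.
cos H₀ = −tan φ · tan δ = −tan(+10.6°) × tan(+42.584°) = -0.1720, so H₀ = 1.7437 rad = 99.90°.
Daylight = 2H₀/(2π) × 56.10 h = (1.7437/π) × 56.10 = 31.14 h.

31.14 h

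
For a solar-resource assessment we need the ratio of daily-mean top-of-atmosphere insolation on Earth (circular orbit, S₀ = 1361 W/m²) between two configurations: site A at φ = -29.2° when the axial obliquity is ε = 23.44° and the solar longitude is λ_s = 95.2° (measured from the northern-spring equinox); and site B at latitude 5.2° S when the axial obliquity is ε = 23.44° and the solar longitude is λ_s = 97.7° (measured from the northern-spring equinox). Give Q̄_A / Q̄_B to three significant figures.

Q̄_A / Q̄_B ≈ 0.606

— Configuration A (φ=-29.2°):
Solar declination: sin δ = sin ε · sin λ_s = sin 23.44° × sin 95.2° = 0.39615, so δ = +23.338°.
cos H₀ = −tan(-29.2°) tan(+23.338°) = 0.2411, H₀ = 1.3273 rad.
Bracket: H₀ sin φ sin δ + cos φ cos δ sin H₀ = 1.3273×-0.48786×0.39615 + 0.87292×0.91819×0.97049 = -0.256522 + 0.777854 = 0.521332.
Q̄ = (S₀/π) × [bracket] = (1361/π) × 0.521332 = 225.85 W/m².
— Configuration B (φ=-5.2°):
Solar declination: sin δ = sin ε · sin λ_s = sin 23.44° × sin 97.7° = 0.39420, so δ = +23.216°.
cos H₀ = −tan(-5.2°) tan(+23.216°) = 0.0390, H₀ = 1.5318 rad.
Bracket: H₀ sin φ sin δ + cos φ cos δ sin H₀ = 1.5318×-0.09063×0.39420 + 0.99588×0.91902×0.99924 = -0.054726 + 0.914538 = 0.859812.
Q̄ = (S₀/π) × [bracket] = (1361/π) × 0.859812 = 372.49 W/m².
Ratio Q̄_A / Q̄_B = 225.85 / 372.49 = 0.6063.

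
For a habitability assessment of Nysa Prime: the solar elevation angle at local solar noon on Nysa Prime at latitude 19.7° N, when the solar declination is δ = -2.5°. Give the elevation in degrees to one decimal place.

67.8°

At local noon the hour angle is zero, so the zenith angle equals |φ − δ| = |+19.7° − (-2.500°)| = 22.200°.
Elevation = 90° − 22.200° = 67.8°.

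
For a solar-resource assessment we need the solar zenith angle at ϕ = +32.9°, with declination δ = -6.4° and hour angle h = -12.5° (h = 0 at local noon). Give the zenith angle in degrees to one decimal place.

θ_z = 41.1°

cos θ_z = sin ϕ sin δ + cos ϕ cos δ cos h = -0.060547 + 0.814609 = 0.754062.
θ_z = arccos(0.754062) = 41.1°.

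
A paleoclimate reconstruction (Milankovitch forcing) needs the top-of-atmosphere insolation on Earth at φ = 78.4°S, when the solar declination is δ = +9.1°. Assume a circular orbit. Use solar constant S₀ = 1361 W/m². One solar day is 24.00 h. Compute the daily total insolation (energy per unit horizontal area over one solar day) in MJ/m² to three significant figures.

0.730 MJ/m²

cos H₀ = −tan(-78.4°) tan(+9.100°) = 0.7803, H₀ = 0.6756 rad.
Bracket: H₀ sin φ sin δ + cos φ cos δ sin H₀ = 0.6756×-0.97958×0.15816 + 0.20108×0.98741×0.62540 = -0.104671 + 0.124172 = 0.019501.
Q̄ = (S₀/π) × [bracket] = (1361/π) × 0.019501 = 8.4482 W/m².
Daily total = Q̄ × 24.00 h × 3600 s/h = 8.4482 × 24.00 × 3600 / 10⁶ = 0.7299 MJ/m².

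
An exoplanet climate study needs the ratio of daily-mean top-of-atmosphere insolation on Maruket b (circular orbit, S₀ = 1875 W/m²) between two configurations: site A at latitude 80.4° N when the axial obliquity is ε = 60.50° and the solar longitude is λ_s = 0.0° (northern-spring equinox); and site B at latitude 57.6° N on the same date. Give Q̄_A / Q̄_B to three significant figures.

— Configuration A (φ=+80.4°):
Solar declination: sin δ = sin ε · sin λ_s = sin 60.50° × sin 0.0° = 0.00000, so δ = +0.000°.
cos H₀ = −tan(+80.4°) tan(+0.000°) = -0.0000, H₀ = 1.5708 rad.
Bracket: H₀ sin φ sin δ + cos φ cos δ sin H₀ = 1.5708×0.98600×0.00000 + 0.16677×1.00000×1.00000 = 0.000000 + 0.166770 = 0.166770.
Q̄ = (S₀/π) × [bracket] = (1875/π) × 0.166770 = 99.534 W/m².
— Configuration B (φ=+57.6°):
cos H₀ = −tan(+57.6°) tan(+0.000°) = -0.0000, H₀ = 1.5708 rad.
Bracket: H₀ sin φ sin δ + cos φ cos δ sin H₀ = 1.5708×0.84433×0.00000 + 0.53583×1.00000×1.00000 = 0.000000 + 0.535830 = 0.535830.
Q̄ = (S₀/π) × [bracket] = (1875/π) × 0.535830 = 319.80 W/m².
Ratio Q̄_A / Q̄_B = 99.534 / 319.80 = 0.3112.

Q̄_A / Q̄_B ≈ 0.311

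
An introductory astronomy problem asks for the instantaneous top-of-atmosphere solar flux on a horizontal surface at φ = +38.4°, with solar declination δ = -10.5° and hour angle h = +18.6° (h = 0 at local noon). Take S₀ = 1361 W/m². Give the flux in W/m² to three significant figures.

cos θ_z = sin φ sin δ + cos φ cos δ cos h = -0.113195 + 0.730322 = 0.617127.
Flux = S₀ · cos θ_z = 1361 × 0.617127 = 839.9 W/m².

840 W/m²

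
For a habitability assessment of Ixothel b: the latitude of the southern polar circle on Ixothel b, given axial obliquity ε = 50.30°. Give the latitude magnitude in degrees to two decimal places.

39.70°

The polar circle is the lowest latitude that experiences at least one full rotation of continuous darkness at the northern-summer solstice; it lies at |ϕ| = 90° − ε = 90° − 50.30° = 39.70°.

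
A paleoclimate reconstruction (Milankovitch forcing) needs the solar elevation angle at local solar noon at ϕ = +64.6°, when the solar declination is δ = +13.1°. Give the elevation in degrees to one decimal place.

38.5°

At local noon the hour angle is zero, so the zenith angle equals |ϕ − δ| = |+64.6° − (+13.100°)| = 51.500°.
Elevation = 90° − 51.500° = 38.5°.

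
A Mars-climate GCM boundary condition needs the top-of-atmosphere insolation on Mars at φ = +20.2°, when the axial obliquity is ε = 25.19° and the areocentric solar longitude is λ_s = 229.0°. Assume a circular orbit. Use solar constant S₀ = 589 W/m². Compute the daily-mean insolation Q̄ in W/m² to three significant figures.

Q̄ ≈ 135 W/m²

sin δ = sin 25.19° × sin 229.0° = -0.32122, so δ = -18.737°.
cos H₀ = −tan(+20.2°) tan(-18.737°) = 0.1248, H₀ = 1.4457 rad.
Bracket: H₀ sin φ sin δ + cos φ cos δ sin H₀ = 1.4457×0.34530×-0.32122 + 0.93849×0.94700×0.99218 = -0.160353 + 0.881800 = 0.721447.
Q̄ = (S₀/π) × [bracket] = (589/π) × 0.721447 = 135.3 W/m².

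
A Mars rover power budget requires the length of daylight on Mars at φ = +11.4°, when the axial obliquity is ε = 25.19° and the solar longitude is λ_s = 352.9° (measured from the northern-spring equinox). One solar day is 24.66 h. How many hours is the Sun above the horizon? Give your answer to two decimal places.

Solar declination: sin δ = sin ε · sin λ_s = sin 25.19° × sin 352.9° = -0.05261, so δ = -3.016°.
cos H₀ = −tan φ · tan δ = −tan(+11.4°) × tan(-3.016°) = 0.0106, so H₀ = 1.5602 rad = 89.39°.
Daylight = 2H₀/(2π) × 24.66 h = (1.5602/π) × 24.66 = 12.25 h.

12.25 h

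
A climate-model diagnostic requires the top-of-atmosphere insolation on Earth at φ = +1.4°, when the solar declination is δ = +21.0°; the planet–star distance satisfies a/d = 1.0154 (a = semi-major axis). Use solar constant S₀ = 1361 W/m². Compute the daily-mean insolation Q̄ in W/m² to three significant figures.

Q̄ ≈ 423 W/m²

cos H₀ = −tan(+1.4°) tan(+21.000°) = -0.0094, H₀ = 1.5802 rad.
Bracket: H₀ sin φ sin δ + cos φ cos δ sin H₀ = 1.5802×0.02443×0.35837 + 0.99970×0.93358×0.99996 = 0.013835 + 0.933263 = 0.947098.
Inverse-square distance factor (a/d)² = 1.0154² = 1.031037.
Q̄ = (S₀/π) × 1.031037 × [bracket] = (1361/π) × 1.031037 × 0.947098 = 423.0 W/m².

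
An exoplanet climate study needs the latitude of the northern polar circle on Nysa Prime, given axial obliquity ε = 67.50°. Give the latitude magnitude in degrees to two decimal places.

The polar circle is the lowest latitude that experiences at least one full rotation of continuous daylight at the northern-summer solstice; it lies at |ϕ| = 90° − ε = 90° − 67.50° = 22.50°.

22.50°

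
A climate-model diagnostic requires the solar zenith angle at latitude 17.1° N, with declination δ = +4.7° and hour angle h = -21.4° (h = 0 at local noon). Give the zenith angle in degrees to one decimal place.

θ_z = 24.4°

cos θ_z = sin ϕ sin δ + cos ϕ cos δ cos h = 0.024093 + 0.886904 = 0.910997.
θ_z = arccos(0.910997) = 24.4°.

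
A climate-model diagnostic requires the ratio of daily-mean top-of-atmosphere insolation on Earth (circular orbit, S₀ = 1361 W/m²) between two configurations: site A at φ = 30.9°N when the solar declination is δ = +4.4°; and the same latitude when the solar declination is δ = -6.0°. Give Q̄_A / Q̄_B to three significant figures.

— Configuration A (φ=+30.9°):
cos H₀ = −tan(+30.9°) tan(+4.400°) = -0.0461, H₀ = 1.6169 rad.
Bracket: H₀ sin φ sin δ + cos φ cos δ sin H₀ = 1.6169×0.51354×0.07672 + 0.85806×0.99705×0.99894 = 0.063704 + 0.854622 = 0.918326.
Q̄ = (S₀/π) × [bracket] = (1361/π) × 0.918326 = 397.84 W/m².
— Configuration B (φ=+30.9°):
cos H₀ = −tan(+30.9°) tan(-6.000°) = 0.0629, H₀ = 1.5079 rad.
Bracket: H₀ sin φ sin δ + cos φ cos δ sin H₀ = 1.5079×0.51354×-0.10453 + 0.85806×0.99452×0.99802 = -0.080945 + 0.851668 = 0.770723.
Q̄ = (S₀/π) × [bracket] = (1361/π) × 0.770723 = 333.89 W/m².
Ratio Q̄_A / Q̄_B = 397.84 / 333.89 = 1.192.

Q̄_A / Q̄_B ≈ 1.19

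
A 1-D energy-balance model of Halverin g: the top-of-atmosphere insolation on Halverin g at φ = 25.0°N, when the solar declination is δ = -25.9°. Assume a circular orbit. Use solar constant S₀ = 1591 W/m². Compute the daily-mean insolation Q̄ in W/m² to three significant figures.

Q̄ ≈ 277 W/m²

cos H₀ = −tan(+25.0°) tan(-25.900°) = 0.2264, H₀ = 1.3424 rad.
Bracket: H₀ sin φ sin δ + cos φ cos δ sin H₀ = 1.3424×0.42262×-0.43680 + 0.90631×0.89956×0.97403 = -0.247808 + 0.794107 = 0.546299.
Q̄ = (S₀/π) × [bracket] = (1591/π) × 0.546299 = 276.7 W/m².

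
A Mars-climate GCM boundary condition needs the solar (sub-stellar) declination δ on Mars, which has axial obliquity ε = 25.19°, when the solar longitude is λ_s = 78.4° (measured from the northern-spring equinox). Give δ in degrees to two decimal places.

sin δ = sin ε · sin λ_s = sin 25.19° × sin 78.4° = 0.416928.
δ = arcsin(0.416928) = +24.64°.

δ = +24.64°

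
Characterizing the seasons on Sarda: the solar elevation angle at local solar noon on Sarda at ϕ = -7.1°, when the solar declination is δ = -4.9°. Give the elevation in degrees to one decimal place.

At local noon the hour angle is zero, so the zenith angle equals |ϕ − δ| = |-7.1° − (-4.900°)| = 2.200°.
Elevation = 90° − 2.200° = 87.8°.

87.8°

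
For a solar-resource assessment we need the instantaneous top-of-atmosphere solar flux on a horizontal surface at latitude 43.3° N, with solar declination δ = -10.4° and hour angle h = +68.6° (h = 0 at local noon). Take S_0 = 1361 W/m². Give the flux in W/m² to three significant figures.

187 W/m²

cos θ_z = sin ϕ sin δ + cos ϕ cos δ cos h = -0.123803 + 0.261185 = 0.137382.
Flux = S_0 · cos θ_z = 1361 × 0.137382 = 187.0 W/m².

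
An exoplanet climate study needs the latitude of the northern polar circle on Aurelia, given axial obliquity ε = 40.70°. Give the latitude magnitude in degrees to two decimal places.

The polar circle is the lowest latitude that experiences at least one full rotation of continuous daylight at the northern-summer solstice; it lies at |φ| = 90° − ε = 90° − 40.70° = 49.30°.

49.30°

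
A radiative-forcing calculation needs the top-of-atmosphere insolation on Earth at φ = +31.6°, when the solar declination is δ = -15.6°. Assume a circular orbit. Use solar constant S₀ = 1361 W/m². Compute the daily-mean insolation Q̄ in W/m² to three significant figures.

cos H₀ = −tan(+31.6°) tan(-15.600°) = 0.1718, H₀ = 1.3982 rad.
Bracket: H₀ sin φ sin δ + cos φ cos δ sin H₀ = 1.3982×0.52399×-0.26892 + 0.85173×0.96316×0.98514 = -0.197022 + 0.808162 = 0.611140.
Q̄ = (S₀/π) × [bracket] = (1361/π) × 0.611140 = 264.8 W/m².

Q̄ ≈ 265 W/m²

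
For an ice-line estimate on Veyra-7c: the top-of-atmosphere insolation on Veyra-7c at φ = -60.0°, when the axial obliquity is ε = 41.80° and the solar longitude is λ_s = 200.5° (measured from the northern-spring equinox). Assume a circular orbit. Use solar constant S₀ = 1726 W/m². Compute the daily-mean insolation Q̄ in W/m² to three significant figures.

Q̄ ≈ 465 W/m²

Solar declination: sin δ = sin ε · sin λ_s = sin 41.80° × sin 200.5° = -0.23342, so δ = -13.499°.
cos H₀ = −tan(-60.0°) tan(-13.499°) = -0.4158, H₀ = 1.9996 rad.
Bracket: H₀ sin φ sin δ + cos φ cos δ sin H₀ = 1.9996×-0.86603×-0.23342 + 0.50000×0.97237×0.90946 = 0.404217 + 0.442166 = 0.846383.
Q̄ = (S₀/π) × [bracket] = (1726/π) × 0.846383 = 465.0 W/m².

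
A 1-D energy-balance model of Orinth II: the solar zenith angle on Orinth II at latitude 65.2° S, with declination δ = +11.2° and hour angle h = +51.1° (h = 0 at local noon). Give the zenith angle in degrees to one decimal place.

θ_z = 85.3°

cos θ_z = sin ϕ sin δ + cos ϕ cos δ cos h = -0.176322 + 0.258384 = 0.082062.
θ_z = arccos(0.082062) = 85.3°.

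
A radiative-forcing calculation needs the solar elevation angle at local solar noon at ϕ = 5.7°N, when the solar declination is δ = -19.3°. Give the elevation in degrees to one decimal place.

65.0°

At local noon the hour angle is zero, so the zenith angle equals |ϕ − δ| = |+5.7° − (-19.300°)| = 25.000°.
Elevation = 90° − 25.000° = 65.0°.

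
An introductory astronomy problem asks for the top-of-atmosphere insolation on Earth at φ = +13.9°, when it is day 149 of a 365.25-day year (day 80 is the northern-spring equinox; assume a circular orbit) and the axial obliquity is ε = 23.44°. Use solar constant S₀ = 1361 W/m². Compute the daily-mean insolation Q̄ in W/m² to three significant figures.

Q̄ ≈ 453 W/m²

Solar longitude: λ_s = 360° × (149 − 80)/365.25 = 68.008°.
sin δ = sin 23.44° × sin 68.008° = 0.36884, so δ = +21.644°.
cos H₀ = −tan(+13.9°) tan(+21.644°) = -0.0982, H₀ = 1.6692 rad.
Bracket: H₀ sin φ sin δ + cos φ cos δ sin H₀ = 1.6692×0.24023×0.36884 + 0.97072×0.92949×0.99517 = 0.147902 + 0.897917 = 1.045819.
Q̄ = (S₀/π) × [bracket] = (1361/π) × 1.045819 = 453.1 W/m².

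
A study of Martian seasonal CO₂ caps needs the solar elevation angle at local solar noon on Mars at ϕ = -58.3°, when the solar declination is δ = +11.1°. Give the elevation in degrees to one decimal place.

At local noon the hour angle is zero, so the zenith angle equals |ϕ − δ| = |-58.3° − (+11.100°)| = 69.400°.
Elevation = 90° − 69.400° = 20.6°.

20.6°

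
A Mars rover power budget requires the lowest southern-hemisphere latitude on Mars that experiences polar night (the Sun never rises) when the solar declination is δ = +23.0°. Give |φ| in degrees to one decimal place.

Polar night requires cos H₀ = −tan φ tan δ ≥ 1, i.e. tan φ tan δ ≤ −1.
The boundary is |tan φ| · |tan δ| = 1, so |φ| = 90° − |δ| = 90° − 23.0° = 67.0° in the southern hemisphere.

|φ| = 67.0°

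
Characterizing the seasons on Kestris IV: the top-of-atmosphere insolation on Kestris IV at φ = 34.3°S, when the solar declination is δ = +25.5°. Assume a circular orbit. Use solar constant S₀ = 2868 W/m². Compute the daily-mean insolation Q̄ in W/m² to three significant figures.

Q̄ ≈ 369 W/m²

cos H₀ = −tan(-34.3°) tan(+25.500°) = 0.3254, H₀ = 1.2394 rad.
Bracket: H₀ sin φ sin δ + cos φ cos δ sin H₀ = 1.2394×-0.56353×0.43051 + 0.82610×0.90259×0.94559 = -0.300685 + 0.705060 = 0.404375.
Q̄ = (S₀/π) × [bracket] = (2868/π) × 0.404375 = 369.2 W/m².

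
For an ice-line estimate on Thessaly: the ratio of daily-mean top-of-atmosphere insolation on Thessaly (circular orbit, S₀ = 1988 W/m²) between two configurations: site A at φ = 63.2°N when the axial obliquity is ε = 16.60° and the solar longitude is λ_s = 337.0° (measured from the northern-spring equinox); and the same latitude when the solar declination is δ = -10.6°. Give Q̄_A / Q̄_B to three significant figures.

Q̄_A / Q̄_B ≈ 1.40

— Configuration A (φ=+63.2°):
Solar declination: sin δ = sin ε · sin λ_s = sin 16.60° × sin 337.0° = -0.11163, so δ = -6.409°.
cos H₀ = −tan(+63.2°) tan(-6.409°) = 0.2224, H₀ = 1.3465 rad.
Bracket: H₀ sin φ sin δ + cos φ cos δ sin H₀ = 1.3465×0.89259×-0.11163 + 0.45088×0.99375×0.97496 = -0.134165 + 0.436843 = 0.302678.
Q̄ = (S₀/π) × [bracket] = (1988/π) × 0.302678 = 191.53 W/m².
— Configuration B (φ=+63.2°):
cos H₀ = −tan(+63.2°) tan(-10.600°) = 0.3705, H₀ = 1.1913 rad.
Bracket: H₀ sin φ sin δ + cos φ cos δ sin H₀ = 1.1913×0.89259×-0.18395 + 0.45088×0.98294×0.92884 = -0.195602 + 0.411651 = 0.216049.
Q̄ = (S₀/π) × [bracket] = (1988/π) × 0.216049 = 136.72 W/m².
Ratio Q̄_A / Q̄_B = 191.53 / 136.72 = 1.401.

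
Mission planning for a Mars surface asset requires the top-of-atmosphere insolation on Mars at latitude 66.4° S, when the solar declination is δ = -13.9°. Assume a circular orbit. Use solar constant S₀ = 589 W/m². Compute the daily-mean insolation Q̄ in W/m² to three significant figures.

Q̄ ≈ 150 W/m²

cos H₀ = −tan(-66.4°) tan(-13.900°) = -0.5664, H₀ = 2.1730 rad.
Bracket: H₀ sin φ sin δ + cos φ cos δ sin H₀ = 2.1730×-0.91636×-0.24023 + 0.40035×0.97072×0.82410 = 0.478358 + 0.320268 = 0.798626.
Q̄ = (S₀/π) × [bracket] = (589/π) × 0.798626 = 149.7 W/m².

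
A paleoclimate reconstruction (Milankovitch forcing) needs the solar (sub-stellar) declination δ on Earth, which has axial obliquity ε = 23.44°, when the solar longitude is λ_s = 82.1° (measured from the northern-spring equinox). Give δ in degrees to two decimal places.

sin δ = sin ε · sin λ_s = sin 23.44° × sin 82.1° = 0.394013.
δ = arcsin(0.394013) = +23.20°.

δ = +23.20°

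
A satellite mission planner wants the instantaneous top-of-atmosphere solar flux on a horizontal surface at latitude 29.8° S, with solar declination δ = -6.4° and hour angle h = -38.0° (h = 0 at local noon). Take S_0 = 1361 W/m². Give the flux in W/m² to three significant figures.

1.00e+03 W/m²

cos θ_z = sin ϕ sin δ + cos ϕ cos δ cos h = 0.055397 + 0.679547 = 0.734944.
Flux = S_0 · cos θ_z = 1361 × 0.734944 = 1000 W/m².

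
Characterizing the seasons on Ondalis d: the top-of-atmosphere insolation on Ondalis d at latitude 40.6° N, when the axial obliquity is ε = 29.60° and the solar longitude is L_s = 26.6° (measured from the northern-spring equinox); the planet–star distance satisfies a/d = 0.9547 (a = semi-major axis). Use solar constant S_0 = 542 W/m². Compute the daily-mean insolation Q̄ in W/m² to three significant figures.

Solar declination: sin δ = sin ε · sin L_s = sin 29.60° × sin 26.6° = 0.22117, so δ = +12.778°.
cos h₀ = −tan(+40.6°) tan(+12.778°) = -0.1944, h₀ = 1.7664 rad.
Bracket: h₀ sin ϕ sin δ + cos ϕ cos δ sin h₀ = 1.7664×0.65077×0.22117 + 0.75927×0.97524×0.98093 = 0.254239 + 0.726350 = 0.980589.
Inverse-square distance factor (a/d)² = 0.9547² = 0.911452.
Q̄ = (S_0/π) × 0.911452 × [bracket] = (542/π) × 0.911452 × 0.980589 = 154.2 W/m².

Q̄ ≈ 154 W/m²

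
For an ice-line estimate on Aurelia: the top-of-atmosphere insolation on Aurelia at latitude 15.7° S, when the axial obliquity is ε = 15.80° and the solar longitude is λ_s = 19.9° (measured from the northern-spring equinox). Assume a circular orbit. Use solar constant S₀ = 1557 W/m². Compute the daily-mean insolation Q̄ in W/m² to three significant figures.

Q̄ ≈ 456 W/m²

Solar declination: sin δ = sin ε · sin λ_s = sin 15.80° × sin 19.9° = 0.09268, so δ = +5.318°.
cos H₀ = −tan(-15.7°) tan(+5.318°) = 0.0262, H₀ = 1.5446 rad.
Bracket: H₀ sin φ sin δ + cos φ cos δ sin H₀ = 1.5446×-0.27060×0.09268 + 0.96269×0.99570×0.99966 = -0.038737 + 0.958225 = 0.919488.
Q̄ = (S₀/π) × [bracket] = (1557/π) × 0.919488 = 455.7 W/m².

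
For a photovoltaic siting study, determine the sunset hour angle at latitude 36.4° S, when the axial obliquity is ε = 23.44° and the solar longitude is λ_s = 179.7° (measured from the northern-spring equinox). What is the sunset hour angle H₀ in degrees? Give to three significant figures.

Solar declination: sin δ = sin ε · sin λ_s = sin 23.44° × sin 179.7° = 0.00208, so δ = +0.119°.
cos H₀ = −tan φ · tan δ = −tan(-36.4°) × tan(+0.119°) = 0.0015, so H₀ = 1.5693 rad = 89.91°.

H₀ = 89.9°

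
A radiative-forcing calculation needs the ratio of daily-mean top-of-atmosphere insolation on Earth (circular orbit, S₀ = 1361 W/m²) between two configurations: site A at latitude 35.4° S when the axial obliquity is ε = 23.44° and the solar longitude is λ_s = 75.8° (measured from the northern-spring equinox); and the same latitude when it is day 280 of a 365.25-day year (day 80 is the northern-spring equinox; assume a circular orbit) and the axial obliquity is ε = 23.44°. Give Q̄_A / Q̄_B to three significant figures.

Q̄_A / Q̄_B ≈ 0.473

— Configuration A (φ=-35.4°):
Solar declination: sin δ = sin ε · sin λ_s = sin 23.44° × sin 75.8° = 0.38563, so δ = +22.683°.
cos H₀ = −tan(-35.4°) tan(+22.683°) = 0.2970, H₀ = 1.2692 rad.
Bracket: H₀ sin φ sin δ + cos φ cos δ sin H₀ = 1.2692×-0.57928×0.38563 + 0.81513×0.92265×0.95487 = -0.283524 + 0.718138 = 0.434614.
Q̄ = (S₀/π) × [bracket] = (1361/π) × 0.434614 = 188.28 W/m².
— Configuration B (φ=-35.4°):
Solar longitude: λ_s = 360° × (280 − 80)/365.25 = 197.125°.
sin δ = sin 23.44° × sin 197.125° = -0.11713, so δ = -6.727°.
cos H₀ = −tan(-35.4°) tan(-6.727°) = -0.0838, H₀ = 1.6547 rad.
Bracket: H₀ sin φ sin δ + cos φ cos δ sin H₀ = 1.6547×-0.57928×-0.11713 + 0.81513×0.99312×0.99648 = 0.112273 + 0.806672 = 0.918945.
Q̄ = (S₀/π) × [bracket] = (1361/π) × 0.918945 = 398.11 W/m².
Ratio Q̄_A / Q̄_B = 188.28 / 398.11 = 0.4729.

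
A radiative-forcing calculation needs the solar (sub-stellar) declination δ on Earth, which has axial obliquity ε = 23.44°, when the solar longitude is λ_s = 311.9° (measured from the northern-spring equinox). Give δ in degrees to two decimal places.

sin δ = sin ε · sin λ_s = sin 23.44° × sin 311.9° = -0.296079.
δ = arcsin(-0.296079) = -17.22°.

δ = -17.22°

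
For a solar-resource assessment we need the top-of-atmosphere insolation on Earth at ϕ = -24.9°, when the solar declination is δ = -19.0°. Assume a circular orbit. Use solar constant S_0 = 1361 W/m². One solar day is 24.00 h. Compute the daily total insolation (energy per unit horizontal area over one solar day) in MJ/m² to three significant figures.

40.6 MJ/m²

cos h₀ = −tan(-24.9°) tan(-19.000°) = -0.1598, h₀ = 1.7313 rad.
Bracket: h₀ sin ϕ sin δ + cos ϕ cos δ sin h₀ = 1.7313×-0.42104×-0.32557 + 0.90704×0.94552×0.98714 = 0.237323 + 0.846595 = 1.083918.
Q̄ = (S_0/π) × [bracket] = (1361/π) × 1.083918 = 469.57 W/m².
Daily total = Q̄ × 24.00 h × 3600 s/h = 469.57 × 24.00 × 3600 / 10⁶ = 40.57 MJ/m².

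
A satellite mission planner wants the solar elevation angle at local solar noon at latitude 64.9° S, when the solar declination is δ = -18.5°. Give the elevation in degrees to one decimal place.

43.6°

At local noon the hour angle is zero, so the zenith angle equals |φ − δ| = |-64.9° − (-18.500°)| = 46.400°.
Elevation = 90° − 46.400° = 43.6°.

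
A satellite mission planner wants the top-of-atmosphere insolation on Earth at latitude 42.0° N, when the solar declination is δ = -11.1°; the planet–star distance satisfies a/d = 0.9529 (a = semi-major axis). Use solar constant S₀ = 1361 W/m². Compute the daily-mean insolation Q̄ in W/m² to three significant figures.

Q̄ ≈ 212 W/m²

cos H₀ = −tan(+42.0°) tan(-11.100°) = 0.1767, H₀ = 1.3932 rad.
Bracket: H₀ sin φ sin δ + cos φ cos δ sin H₀ = 1.3932×0.66913×-0.19252 + 0.74314×0.98129×0.98427 = -0.179473 + 0.717765 = 0.538292.
Inverse-square distance factor (a/d)² = 0.9529² = 0.908018.
Q̄ = (S₀/π) × 0.908018 × [bracket] = (1361/π) × 0.908018 × 0.538292 = 211.7 W/m².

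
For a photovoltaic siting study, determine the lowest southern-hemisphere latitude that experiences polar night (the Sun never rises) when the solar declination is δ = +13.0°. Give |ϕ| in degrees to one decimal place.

Polar night requires cos h₀ = −tan ϕ tan δ ≥ 1, i.e. tan ϕ tan δ ≤ −1.
The boundary is |tan ϕ| · |tan δ| = 1, so |ϕ| = 90° − |δ| = 90° − 13.0° = 77.0° in the southern hemisphere.

|ϕ| = 77.0°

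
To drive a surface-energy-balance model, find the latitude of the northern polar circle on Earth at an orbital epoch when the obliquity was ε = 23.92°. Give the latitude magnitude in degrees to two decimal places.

66.08°

The polar circle is the lowest latitude that experiences at least one full rotation of continuous daylight at the northern-summer solstice; it lies at |φ| = 90° − ε = 90° − 23.92° = 66.08°.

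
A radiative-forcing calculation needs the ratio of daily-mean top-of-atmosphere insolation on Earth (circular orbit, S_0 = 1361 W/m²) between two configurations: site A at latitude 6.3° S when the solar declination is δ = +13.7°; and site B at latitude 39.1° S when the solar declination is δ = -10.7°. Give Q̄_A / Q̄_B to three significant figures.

Q̄_A / Q̄_B ≈ 0.968

— Configuration A (ϕ=-6.3°):
cos h₀ = −tan(-6.3°) tan(+13.700°) = 0.0269, h₀ = 1.5439 rad.
Bracket: h₀ sin ϕ sin δ + cos ϕ cos δ sin h₀ = 1.5439×-0.10973×0.23684 + 0.99396×0.97155×0.99964 = -0.040124 + 0.965334 = 0.925210.
Q̄ = (S_0/π) × [bracket] = (1361/π) × 0.925210 = 400.82 W/m².
— Configuration B (ϕ=-39.1°):
cos h₀ = −tan(-39.1°) tan(-10.700°) = -0.1536, h₀ = 1.7250 rad.
Bracket: h₀ sin ϕ sin δ + cos ϕ cos δ sin h₀ = 1.7250×-0.63068×-0.18567 + 0.77605×0.98261×0.98814 = 0.201995 + 0.753511 = 0.955506.
Q̄ = (S_0/π) × [bracket] = (1361/π) × 0.955506 = 413.94 W/m².
Ratio Q̄_A / Q̄_B = 400.82 / 413.94 = 0.9683.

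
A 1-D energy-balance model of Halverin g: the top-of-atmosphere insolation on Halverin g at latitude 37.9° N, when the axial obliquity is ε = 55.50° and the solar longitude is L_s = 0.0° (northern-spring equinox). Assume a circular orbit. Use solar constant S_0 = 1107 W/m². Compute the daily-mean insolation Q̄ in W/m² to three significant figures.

Solar declination: sin δ = sin ε · sin L_s = sin 55.50° × sin 0.0° = 0.00000, so δ = +0.000°.
cos h₀ = −tan(+37.9°) tan(+0.000°) = -0.0000, h₀ = 1.5708 rad.
Bracket: h₀ sin ϕ sin δ + cos ϕ cos δ sin h₀ = 1.5708×0.61429×0.00000 + 0.78908×1.00000×1.00000 = 0.000000 + 0.789080 = 0.789080.
Q̄ = (S_0/π) × [bracket] = (1107/π) × 0.789080 = 278.0 W/m².

Q̄ ≈ 278 W/m²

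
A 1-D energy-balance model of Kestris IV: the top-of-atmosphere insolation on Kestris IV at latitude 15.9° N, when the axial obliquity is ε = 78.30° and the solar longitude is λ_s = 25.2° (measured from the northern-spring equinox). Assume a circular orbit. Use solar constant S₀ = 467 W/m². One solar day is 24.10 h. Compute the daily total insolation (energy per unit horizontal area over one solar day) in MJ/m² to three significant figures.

Solar declination: sin δ = sin ε · sin λ_s = sin 78.30° × sin 25.2° = 0.41693, so δ = +24.641°.
cos H₀ = −tan(+15.9°) tan(+24.641°) = -0.1307, H₀ = 1.7018 rad.
Bracket: H₀ sin φ sin δ + cos φ cos δ sin H₀ = 1.7018×0.27396×0.41693 + 0.96174×0.90894×0.99143 = 0.194383 + 0.866672 = 1.061055.
Q̄ = (S₀/π) × [bracket] = (467/π) × 1.061055 = 157.73 W/m².
Daily total = Q̄ × 24.10 h × 3600 s/h = 157.73 × 24.10 × 3600 / 10⁶ = 13.68 MJ/m².

13.7 MJ/m²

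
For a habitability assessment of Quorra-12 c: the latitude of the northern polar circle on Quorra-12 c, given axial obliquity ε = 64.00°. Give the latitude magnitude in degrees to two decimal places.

The polar circle is the lowest latitude that experiences at least one full rotation of continuous daylight at the northern-summer solstice; it lies at |ϕ| = 90° − ε = 90° − 64.00° = 26.00°.

26.00°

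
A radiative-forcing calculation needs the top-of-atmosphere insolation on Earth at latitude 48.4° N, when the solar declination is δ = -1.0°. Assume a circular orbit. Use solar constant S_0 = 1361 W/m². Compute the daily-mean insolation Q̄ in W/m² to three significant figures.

Q̄ ≈ 279 W/m²

cos h₀ = −tan(+48.4°) tan(-1.000°) = 0.0197, h₀ = 1.5511 rad.
Bracket: h₀ sin ϕ sin δ + cos ϕ cos δ sin h₀ = 1.5511×0.74780×-0.01745 + 0.66393×0.99985×0.99981 = -0.020240 + 0.663704 = 0.643464.
Q̄ = (S_0/π) × [bracket] = (1361/π) × 0.643464 = 278.8 W/m².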